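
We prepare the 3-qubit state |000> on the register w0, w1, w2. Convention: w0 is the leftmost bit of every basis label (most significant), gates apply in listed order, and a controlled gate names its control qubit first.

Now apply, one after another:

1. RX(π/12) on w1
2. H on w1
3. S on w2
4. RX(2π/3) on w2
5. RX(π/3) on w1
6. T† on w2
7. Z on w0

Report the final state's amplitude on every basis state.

The final amplitudes are sqrt(2*sqrt(2) + 4)/8 - I*sqrt(6*sqrt(2) + 12)/16 + I*sqrt(4 - 2*sqrt(2))/16 on |000>, -sqrt(6*sqrt(2) + 12)*exp(I*pi/4)/8 - sqrt(12 - 6*sqrt(2))*exp(3*I*pi/4)/16 + 3*sqrt(2*sqrt(2) + 4)*exp(3*I*pi/4)/16 on |001>, sqrt(12 - 6*sqrt(2))/16 + sqrt(2*sqrt(2) + 4)/16 - I*sqrt(4 - 2*sqrt(2))/8 on |010>, -sqrt(6*sqrt(2) + 12)*exp(I*pi/4)/16 - 3*sqrt(4 - 2*sqrt(2))*exp(I*pi/4)/16 + sqrt(12 - 6*sqrt(2))*exp(3*I*pi/4)/8 on |011>, 0 on |100>, 0 on |101>, 0 on |110>, 0 on |111>.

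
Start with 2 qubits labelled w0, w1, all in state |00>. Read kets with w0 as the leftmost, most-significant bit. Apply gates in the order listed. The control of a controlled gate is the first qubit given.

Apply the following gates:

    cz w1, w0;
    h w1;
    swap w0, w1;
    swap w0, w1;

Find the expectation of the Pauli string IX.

In the final state, IX has expectation 1. Key observation: steps 3-4 multiply out to the identity, so the circuit reduces to the remaining gates.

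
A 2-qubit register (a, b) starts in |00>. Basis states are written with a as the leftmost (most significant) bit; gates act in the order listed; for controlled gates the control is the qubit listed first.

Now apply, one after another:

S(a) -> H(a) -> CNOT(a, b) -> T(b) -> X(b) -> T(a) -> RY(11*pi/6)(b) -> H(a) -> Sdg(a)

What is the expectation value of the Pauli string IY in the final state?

In the final state, IY has expectation 0.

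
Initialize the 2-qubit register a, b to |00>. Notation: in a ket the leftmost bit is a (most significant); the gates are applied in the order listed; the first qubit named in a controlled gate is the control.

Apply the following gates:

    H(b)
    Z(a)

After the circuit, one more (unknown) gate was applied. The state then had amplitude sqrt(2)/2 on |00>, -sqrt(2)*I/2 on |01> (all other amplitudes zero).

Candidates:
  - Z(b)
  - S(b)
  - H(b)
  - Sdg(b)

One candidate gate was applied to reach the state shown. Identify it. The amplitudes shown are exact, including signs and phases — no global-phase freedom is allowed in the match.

It was Sdg(b) that produced the state shown.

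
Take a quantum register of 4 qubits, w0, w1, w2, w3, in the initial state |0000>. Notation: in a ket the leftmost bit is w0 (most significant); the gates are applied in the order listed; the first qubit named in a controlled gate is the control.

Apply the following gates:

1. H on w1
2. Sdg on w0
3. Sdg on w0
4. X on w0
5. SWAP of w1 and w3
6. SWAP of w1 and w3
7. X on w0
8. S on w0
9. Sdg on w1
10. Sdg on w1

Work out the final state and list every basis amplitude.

The resulting statevector has amplitude sqrt(2)/2 on |0000>, -sqrt(2)/2 on |0100>, and 0 on every other basis state. Key observation: gates 3-8 undo each other exactly, leaving only the rest of the circuit to track.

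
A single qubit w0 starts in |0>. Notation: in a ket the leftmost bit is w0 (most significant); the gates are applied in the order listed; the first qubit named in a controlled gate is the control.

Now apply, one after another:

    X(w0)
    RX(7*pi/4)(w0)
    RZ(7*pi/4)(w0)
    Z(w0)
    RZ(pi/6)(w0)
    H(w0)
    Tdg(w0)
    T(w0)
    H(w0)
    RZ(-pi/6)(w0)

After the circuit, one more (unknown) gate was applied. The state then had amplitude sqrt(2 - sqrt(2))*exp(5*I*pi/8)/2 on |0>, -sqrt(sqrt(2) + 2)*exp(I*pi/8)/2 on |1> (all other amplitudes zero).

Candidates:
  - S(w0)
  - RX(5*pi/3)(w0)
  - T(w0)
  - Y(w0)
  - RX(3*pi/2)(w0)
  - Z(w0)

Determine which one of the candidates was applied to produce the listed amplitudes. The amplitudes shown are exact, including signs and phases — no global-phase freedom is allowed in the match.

The applied gate was T(w0). Key observation: gates 5-10 undo each other exactly, leaving only the rest of the circuit to track.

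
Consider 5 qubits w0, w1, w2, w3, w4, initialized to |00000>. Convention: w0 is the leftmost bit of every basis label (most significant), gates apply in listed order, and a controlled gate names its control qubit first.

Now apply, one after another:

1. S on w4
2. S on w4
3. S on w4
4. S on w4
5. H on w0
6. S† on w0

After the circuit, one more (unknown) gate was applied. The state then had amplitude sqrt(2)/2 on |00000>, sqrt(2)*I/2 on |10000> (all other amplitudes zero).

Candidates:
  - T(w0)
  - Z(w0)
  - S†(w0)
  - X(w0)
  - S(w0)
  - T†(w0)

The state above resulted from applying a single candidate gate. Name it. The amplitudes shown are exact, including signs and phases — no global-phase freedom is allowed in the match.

The unique candidate consistent with the amplitudes is Z(w0). Key observation: steps 1-4 multiply out to the identity, so the circuit reduces to the remaining gates.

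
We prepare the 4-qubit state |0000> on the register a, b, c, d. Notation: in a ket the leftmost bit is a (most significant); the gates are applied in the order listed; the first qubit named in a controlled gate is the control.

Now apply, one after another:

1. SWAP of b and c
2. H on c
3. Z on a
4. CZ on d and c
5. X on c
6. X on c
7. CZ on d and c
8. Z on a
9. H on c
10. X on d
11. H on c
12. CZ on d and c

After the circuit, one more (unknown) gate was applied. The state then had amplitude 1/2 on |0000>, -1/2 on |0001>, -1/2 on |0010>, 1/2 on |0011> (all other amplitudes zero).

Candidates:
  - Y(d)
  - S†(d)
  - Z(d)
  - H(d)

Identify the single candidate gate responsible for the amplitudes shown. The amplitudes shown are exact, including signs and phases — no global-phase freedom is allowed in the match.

It was H(d) that produced the state shown. Key observation: steps 2-9 multiply out to the identity, so the circuit reduces to the remaining gates.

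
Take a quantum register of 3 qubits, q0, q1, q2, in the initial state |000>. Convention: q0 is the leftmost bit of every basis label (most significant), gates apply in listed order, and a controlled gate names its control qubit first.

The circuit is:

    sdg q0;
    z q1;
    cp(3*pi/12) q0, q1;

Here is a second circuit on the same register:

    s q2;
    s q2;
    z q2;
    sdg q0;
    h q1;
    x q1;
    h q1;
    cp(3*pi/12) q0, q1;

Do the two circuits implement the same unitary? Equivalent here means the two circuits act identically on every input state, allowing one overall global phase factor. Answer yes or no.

Yes — the two circuits implement the same unitary up to a global phase.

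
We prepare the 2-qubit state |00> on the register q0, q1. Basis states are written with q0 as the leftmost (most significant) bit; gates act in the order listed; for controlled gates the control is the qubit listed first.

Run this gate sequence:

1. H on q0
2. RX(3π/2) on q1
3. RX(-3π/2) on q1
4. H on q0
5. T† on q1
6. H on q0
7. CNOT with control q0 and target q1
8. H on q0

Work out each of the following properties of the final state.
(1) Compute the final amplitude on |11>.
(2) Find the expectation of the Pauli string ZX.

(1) The final state's coefficient on |11> equals -1/2.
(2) The observable ZX averages to 1.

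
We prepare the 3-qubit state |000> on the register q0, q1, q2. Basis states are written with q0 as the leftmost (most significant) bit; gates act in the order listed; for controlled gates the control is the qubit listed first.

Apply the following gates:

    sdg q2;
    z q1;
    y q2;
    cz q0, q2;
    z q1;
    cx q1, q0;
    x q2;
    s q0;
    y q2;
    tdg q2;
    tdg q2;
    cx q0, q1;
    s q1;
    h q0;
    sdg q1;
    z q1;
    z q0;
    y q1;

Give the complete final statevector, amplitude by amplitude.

After the circuit, the state carries amplitude -sqrt(2)/2 on |011>, sqrt(2)/2 on |111>, and 0 on every other basis state.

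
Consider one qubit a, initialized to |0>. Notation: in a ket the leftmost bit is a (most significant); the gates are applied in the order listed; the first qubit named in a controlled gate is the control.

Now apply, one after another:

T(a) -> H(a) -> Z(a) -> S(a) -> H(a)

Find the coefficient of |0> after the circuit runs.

The amplitude on |0> is 1/2 - I/2.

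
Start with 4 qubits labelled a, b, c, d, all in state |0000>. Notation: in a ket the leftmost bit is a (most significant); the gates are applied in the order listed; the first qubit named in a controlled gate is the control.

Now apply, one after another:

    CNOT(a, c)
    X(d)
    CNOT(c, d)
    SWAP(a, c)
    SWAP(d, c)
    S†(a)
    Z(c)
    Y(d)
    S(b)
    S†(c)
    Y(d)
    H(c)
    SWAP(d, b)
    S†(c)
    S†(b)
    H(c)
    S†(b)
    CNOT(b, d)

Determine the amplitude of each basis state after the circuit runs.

The resulting statevector has amplitude -1/2 + I/2 on |0000>, 1/2 + I/2 on |0010>, and 0 on every other basis state.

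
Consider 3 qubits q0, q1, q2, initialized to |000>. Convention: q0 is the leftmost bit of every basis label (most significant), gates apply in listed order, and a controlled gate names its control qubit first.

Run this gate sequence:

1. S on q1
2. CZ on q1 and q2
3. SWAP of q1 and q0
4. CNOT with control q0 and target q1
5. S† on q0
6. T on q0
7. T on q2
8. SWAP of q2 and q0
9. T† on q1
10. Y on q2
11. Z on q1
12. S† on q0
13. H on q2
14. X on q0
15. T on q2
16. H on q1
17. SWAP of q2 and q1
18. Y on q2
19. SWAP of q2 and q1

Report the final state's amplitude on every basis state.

The resulting statevector has amplitude 0 on |000>, 0 on |001>, 0 on |010>, 0 on |011>, 1/2 on |100>, -exp(I*pi/4)/2 on |101>, -1/2 on |110>, exp(I*pi/4)/2 on |111>.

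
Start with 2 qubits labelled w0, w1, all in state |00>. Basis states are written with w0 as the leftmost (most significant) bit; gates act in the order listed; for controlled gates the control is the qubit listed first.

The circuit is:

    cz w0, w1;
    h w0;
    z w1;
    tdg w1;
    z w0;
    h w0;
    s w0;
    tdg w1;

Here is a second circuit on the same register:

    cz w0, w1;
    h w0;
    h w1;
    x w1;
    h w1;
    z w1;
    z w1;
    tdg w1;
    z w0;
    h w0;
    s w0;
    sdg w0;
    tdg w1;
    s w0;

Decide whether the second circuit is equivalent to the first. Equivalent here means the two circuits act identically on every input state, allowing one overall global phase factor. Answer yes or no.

Yes — the two circuits implement the same unitary up to a global phase.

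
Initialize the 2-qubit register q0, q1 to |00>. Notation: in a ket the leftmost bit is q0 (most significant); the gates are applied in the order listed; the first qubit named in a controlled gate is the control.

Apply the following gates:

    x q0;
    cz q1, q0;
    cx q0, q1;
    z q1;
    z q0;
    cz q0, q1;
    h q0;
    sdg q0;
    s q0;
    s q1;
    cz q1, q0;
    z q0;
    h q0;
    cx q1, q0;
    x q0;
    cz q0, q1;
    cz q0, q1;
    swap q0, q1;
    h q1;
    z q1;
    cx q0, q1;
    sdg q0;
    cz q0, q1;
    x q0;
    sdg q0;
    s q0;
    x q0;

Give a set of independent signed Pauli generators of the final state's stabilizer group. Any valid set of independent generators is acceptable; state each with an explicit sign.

The stabilizer group can be generated by -IX, -ZI, among other valid generating sets. Key observation: the block from step 24 through step 27 cancels to the identity and can be dropped.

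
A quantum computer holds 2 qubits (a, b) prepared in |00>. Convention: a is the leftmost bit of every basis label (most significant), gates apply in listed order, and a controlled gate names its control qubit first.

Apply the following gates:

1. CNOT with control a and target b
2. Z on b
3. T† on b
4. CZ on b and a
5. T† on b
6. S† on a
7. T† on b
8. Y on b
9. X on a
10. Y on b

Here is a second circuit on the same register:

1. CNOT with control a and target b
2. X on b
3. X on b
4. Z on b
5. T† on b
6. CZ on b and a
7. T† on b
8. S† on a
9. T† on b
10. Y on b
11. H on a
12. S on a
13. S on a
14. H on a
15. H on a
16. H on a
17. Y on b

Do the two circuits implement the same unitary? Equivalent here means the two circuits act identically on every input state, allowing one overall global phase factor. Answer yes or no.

Yes — the two circuits implement the same unitary up to a global phase.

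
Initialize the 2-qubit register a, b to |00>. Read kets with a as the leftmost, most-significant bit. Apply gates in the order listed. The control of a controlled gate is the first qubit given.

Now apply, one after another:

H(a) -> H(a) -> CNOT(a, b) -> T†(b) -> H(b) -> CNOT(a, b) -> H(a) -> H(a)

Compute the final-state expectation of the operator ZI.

The expectation value of ZI is 1.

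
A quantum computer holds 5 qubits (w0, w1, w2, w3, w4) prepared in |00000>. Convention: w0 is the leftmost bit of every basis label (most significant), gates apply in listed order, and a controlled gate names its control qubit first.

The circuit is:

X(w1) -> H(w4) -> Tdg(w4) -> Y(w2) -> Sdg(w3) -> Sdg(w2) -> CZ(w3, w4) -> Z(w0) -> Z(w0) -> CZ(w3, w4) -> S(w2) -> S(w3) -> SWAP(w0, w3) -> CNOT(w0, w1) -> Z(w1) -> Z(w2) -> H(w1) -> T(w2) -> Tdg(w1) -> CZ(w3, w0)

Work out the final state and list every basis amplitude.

The resulting statevector has amplitude exp(3*I*pi/4)/2 on |00100>, I/2 on |00101>, -I/2 on |01100>, -exp(I*pi/4)/2 on |01101>, and 0 on every other basis state. Key observation: gates 5-12 undo each other exactly, leaving only the rest of the circuit to track.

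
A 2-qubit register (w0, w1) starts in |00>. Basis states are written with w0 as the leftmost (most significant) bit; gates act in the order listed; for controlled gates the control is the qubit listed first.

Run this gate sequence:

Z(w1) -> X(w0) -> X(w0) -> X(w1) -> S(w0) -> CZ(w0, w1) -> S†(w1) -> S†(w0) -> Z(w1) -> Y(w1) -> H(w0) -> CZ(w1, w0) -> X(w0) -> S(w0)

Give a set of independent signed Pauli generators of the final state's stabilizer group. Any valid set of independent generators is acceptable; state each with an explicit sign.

One valid set of independent stabilizer generators is +YI, +IZ (any independent generating set of the same group is equally correct).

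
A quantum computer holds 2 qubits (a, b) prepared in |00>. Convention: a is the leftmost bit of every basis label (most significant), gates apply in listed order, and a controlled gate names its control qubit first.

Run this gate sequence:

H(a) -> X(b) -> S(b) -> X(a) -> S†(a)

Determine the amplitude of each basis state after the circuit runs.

The final amplitudes are 0 on |00>, sqrt(2)*I/2 on |01>, 0 on |10>, sqrt(2)/2 on |11>.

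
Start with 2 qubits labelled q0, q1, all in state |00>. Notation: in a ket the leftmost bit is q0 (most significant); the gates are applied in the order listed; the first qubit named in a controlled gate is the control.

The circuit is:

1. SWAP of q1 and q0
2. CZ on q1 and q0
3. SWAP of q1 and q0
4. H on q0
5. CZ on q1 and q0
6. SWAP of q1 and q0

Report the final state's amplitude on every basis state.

The resulting statevector has amplitude sqrt(2)/2 on |00>, sqrt(2)/2 on |01>, 0 on |10>, 0 on |11>.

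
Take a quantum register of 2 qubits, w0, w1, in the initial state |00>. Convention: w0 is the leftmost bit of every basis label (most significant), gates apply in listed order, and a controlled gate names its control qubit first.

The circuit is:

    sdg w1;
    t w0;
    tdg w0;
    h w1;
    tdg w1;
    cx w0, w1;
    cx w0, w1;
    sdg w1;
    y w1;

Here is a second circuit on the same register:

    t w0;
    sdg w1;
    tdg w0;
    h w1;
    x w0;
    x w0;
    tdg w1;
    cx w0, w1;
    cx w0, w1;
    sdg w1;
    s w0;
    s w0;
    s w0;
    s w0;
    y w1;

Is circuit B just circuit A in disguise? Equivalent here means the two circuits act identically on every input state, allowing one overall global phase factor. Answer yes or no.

Yes, they are equivalent — the unitaries differ by at most a global phase.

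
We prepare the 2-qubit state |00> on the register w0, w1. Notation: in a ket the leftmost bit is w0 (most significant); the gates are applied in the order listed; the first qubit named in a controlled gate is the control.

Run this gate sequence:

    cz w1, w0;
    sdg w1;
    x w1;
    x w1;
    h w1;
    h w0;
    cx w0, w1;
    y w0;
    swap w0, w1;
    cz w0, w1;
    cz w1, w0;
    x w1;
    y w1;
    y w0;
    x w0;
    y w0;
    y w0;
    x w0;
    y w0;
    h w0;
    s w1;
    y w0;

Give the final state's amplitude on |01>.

|01> carries amplitude 0 in the final state.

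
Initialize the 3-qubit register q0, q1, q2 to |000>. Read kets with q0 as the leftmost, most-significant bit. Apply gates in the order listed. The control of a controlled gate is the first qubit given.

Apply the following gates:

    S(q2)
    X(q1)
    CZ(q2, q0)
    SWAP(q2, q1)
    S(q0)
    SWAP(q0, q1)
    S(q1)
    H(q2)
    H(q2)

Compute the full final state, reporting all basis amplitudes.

The resulting statevector has amplitude 1 on |001>, and 0 on every other basis state. Key observation: steps 8-9 multiply out to the identity, so the circuit reduces to the remaining gates.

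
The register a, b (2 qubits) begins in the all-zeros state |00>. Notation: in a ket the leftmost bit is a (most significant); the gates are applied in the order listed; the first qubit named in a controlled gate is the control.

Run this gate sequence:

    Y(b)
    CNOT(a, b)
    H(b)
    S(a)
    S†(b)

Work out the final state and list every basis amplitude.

The final amplitudes are sqrt(2)*I/2 on |00>, -sqrt(2)/2 on |01>, 0 on |10>, 0 on |11>.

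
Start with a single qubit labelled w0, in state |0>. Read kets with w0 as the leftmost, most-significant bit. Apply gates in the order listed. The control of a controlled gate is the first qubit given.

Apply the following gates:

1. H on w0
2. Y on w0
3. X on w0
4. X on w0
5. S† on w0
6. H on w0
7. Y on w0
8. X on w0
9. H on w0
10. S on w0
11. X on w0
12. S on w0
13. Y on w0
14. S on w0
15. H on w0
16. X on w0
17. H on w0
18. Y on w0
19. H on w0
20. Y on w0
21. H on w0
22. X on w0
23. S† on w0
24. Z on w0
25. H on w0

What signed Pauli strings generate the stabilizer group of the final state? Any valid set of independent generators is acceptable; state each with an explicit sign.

The stabilizer group can be generated by -Y, among other valid generating sets.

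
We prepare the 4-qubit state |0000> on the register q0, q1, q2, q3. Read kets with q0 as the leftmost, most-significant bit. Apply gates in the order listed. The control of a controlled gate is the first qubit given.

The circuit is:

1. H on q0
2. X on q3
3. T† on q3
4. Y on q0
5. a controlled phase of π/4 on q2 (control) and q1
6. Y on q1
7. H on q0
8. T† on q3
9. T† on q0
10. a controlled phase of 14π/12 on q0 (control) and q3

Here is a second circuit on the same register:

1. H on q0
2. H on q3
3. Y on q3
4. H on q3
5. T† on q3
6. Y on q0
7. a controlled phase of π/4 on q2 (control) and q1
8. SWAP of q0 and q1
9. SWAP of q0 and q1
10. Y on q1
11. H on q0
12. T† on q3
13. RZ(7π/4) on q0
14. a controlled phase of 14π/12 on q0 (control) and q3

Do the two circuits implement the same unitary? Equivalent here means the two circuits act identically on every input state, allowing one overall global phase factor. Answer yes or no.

No, they are not equivalent — no single phase factor reconciles the two unitaries.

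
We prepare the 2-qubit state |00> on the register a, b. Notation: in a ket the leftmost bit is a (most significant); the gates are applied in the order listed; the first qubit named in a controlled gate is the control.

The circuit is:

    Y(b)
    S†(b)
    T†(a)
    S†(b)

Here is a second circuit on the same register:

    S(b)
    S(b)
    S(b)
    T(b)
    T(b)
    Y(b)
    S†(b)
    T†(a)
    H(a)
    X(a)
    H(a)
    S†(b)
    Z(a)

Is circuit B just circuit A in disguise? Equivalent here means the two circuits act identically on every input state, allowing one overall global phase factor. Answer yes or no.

Yes: on every input state the two circuits agree up to one overall phase factor.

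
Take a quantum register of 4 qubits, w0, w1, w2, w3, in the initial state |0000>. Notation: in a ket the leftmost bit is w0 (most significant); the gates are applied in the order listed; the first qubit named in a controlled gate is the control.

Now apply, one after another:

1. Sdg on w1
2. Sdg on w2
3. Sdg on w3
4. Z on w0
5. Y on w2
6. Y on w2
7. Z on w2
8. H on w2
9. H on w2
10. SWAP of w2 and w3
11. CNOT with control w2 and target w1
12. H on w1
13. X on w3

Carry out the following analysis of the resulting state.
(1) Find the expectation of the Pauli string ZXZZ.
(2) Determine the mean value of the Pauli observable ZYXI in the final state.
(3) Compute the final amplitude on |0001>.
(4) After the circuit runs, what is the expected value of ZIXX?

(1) In the final state, ZXZZ has expectation -1.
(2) The expectation value of ZYXI is 0.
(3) The amplitude on |0001> is sqrt(2)/2.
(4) In the final state, ZIXX has expectation 0.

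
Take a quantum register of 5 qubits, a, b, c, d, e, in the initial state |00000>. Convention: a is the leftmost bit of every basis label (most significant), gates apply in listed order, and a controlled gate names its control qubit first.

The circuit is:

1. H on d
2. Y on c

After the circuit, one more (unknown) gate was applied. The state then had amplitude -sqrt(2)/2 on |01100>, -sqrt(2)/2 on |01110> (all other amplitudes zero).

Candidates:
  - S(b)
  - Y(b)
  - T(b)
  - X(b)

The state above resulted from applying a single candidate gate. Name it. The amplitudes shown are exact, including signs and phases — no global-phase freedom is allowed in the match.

The applied gate was Y(b).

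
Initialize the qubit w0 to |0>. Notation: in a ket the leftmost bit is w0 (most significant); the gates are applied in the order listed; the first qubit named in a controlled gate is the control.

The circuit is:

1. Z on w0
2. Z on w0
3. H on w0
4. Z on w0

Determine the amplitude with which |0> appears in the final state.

The amplitude on |0> is sqrt(2)/2.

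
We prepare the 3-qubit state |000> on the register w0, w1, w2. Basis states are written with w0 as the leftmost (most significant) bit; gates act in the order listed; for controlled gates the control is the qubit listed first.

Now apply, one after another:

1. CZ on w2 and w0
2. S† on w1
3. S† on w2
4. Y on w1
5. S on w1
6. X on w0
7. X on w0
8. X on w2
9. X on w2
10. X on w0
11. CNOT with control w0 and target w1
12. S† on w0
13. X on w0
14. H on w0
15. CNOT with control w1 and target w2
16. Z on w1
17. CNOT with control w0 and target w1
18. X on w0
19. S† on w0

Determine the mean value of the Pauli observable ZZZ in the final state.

The expectation value of ZZZ is -1. Key observation: gates 7-10 undo each other exactly, leaving only the rest of the circuit to track.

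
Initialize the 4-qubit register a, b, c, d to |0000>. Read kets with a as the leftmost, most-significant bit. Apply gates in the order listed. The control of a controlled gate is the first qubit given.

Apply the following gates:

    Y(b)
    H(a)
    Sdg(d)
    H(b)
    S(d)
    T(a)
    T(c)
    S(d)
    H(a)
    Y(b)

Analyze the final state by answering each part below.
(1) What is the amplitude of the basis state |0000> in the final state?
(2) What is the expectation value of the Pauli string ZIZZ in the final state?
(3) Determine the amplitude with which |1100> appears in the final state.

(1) The final state's coefficient on |0000> equals sqrt(2)*(-1 - exp(I*pi/4))/4.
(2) In the final state, ZIZZ has expectation sqrt(2)/2.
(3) The amplitude on |1100> is sqrt(2)*(-1 + exp(I*pi/4))/4.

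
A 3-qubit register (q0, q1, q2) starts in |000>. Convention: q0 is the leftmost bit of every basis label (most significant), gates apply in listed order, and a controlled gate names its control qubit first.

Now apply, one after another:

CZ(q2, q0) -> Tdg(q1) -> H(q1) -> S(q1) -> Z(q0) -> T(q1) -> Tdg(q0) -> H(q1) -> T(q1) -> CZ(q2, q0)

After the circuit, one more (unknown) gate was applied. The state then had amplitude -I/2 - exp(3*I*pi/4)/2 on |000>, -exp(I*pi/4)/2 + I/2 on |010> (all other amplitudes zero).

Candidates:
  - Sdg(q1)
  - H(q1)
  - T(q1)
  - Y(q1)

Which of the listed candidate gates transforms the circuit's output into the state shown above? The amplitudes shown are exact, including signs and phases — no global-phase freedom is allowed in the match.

It was Y(q1) that produced the state shown.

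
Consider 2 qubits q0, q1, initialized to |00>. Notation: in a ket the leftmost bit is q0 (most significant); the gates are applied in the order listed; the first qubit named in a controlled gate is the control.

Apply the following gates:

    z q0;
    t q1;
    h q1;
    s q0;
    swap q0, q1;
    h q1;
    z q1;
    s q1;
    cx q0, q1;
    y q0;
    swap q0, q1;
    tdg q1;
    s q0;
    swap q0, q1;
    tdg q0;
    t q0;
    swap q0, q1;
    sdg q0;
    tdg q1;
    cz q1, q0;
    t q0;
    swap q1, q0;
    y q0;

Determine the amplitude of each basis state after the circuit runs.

The resulting statevector has amplitude -I/2 on |00>, exp(I*pi/4)/2 on |01>, -I/2 on |10>, exp(I*pi/4)/2 on |11>.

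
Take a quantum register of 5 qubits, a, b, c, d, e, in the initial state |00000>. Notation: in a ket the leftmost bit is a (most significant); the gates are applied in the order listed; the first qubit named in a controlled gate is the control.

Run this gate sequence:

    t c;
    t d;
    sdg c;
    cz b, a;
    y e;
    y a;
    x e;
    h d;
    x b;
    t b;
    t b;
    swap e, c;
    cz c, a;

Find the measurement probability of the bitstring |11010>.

A full measurement returns |11010> with probability 1/2.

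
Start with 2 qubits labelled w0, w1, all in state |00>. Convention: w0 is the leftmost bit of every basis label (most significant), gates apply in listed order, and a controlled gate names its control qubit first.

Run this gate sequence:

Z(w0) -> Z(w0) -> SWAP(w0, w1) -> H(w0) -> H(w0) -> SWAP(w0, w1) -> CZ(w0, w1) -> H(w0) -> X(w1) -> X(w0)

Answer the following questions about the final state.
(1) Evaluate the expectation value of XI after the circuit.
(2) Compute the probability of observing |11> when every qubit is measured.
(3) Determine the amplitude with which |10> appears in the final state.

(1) In the final state, XI has expectation 1.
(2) A full measurement returns |11> with probability 1/2.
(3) |10> carries amplitude 0 in the final state.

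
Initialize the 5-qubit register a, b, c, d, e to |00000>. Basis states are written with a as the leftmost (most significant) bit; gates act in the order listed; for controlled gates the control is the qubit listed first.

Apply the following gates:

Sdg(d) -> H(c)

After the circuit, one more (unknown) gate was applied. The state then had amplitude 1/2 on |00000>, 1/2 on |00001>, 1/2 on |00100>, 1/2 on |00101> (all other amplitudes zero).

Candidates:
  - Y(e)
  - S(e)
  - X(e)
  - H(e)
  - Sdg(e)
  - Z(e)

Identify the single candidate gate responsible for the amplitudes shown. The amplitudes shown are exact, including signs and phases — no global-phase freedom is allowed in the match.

The unique candidate consistent with the amplitudes is H(e).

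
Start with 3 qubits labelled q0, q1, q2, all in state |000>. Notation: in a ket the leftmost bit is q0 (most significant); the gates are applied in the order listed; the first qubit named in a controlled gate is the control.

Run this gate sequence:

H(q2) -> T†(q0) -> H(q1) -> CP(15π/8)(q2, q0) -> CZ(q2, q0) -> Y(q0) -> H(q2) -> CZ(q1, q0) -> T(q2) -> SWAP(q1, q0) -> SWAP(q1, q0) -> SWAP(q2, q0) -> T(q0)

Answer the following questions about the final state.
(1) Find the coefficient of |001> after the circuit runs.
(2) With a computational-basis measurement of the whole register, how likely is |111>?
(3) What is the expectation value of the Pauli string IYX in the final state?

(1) The amplitude on |001> is sqrt(2)*I/2. Key observation: gates 10-11 undo each other exactly, leaving only the rest of the circuit to track.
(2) Outcome |111> occurs with probability 0.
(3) In the final state, IYX has expectation 0.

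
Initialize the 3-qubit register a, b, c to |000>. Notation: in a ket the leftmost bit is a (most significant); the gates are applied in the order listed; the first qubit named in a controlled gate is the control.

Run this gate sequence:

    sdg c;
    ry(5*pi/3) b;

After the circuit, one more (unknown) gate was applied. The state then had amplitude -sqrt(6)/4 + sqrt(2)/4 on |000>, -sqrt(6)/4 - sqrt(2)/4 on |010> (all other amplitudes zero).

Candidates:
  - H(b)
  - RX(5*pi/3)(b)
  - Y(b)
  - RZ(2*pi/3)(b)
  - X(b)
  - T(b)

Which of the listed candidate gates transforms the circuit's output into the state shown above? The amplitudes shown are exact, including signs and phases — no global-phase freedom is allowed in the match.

The applied gate was H(b).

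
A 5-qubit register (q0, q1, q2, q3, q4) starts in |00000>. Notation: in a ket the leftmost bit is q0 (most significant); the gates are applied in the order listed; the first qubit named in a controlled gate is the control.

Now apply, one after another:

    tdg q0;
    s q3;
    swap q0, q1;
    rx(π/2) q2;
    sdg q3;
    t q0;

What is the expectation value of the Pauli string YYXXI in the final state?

The observable YYXXI averages to 0.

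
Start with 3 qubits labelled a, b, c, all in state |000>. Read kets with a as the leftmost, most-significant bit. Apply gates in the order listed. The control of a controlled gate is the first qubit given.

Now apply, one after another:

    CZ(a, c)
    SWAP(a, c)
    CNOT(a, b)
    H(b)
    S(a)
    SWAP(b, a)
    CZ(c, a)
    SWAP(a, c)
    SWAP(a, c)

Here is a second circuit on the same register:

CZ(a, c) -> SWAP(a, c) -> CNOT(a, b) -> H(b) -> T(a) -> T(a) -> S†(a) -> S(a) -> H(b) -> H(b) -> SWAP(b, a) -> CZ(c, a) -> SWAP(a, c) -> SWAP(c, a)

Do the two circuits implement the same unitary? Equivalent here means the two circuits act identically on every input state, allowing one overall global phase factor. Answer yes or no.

Yes — the two circuits implement the same unitary up to a global phase.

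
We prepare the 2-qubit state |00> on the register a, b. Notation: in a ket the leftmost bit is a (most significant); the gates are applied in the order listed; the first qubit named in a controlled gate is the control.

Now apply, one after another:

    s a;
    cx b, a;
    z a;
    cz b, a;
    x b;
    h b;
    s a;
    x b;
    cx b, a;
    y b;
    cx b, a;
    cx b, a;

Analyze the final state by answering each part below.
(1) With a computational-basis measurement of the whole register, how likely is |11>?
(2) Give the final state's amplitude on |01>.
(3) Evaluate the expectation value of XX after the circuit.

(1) The probability of measuring |11> is 0. Key observation: the block from step 11 through step 12 cancels to the identity and can be dropped.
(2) |01> carries amplitude -sqrt(2)*I/2 in the final state.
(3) The observable XX averages to 1.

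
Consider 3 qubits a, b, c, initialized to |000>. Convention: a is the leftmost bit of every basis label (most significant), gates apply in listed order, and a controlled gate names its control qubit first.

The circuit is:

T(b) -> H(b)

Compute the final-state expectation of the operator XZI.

The expectation value of XZI is 0.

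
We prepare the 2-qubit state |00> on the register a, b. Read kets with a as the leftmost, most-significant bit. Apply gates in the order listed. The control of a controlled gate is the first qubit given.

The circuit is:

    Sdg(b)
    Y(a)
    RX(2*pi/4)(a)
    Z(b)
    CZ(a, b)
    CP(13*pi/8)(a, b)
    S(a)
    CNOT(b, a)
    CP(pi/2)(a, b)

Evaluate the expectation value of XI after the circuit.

In the final state, XI has expectation -1.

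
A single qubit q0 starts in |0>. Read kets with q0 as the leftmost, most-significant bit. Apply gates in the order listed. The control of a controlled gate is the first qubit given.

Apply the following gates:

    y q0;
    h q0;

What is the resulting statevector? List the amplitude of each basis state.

The resulting statevector has amplitude sqrt(2)*I/2 on |0>, -sqrt(2)*I/2 on |1>.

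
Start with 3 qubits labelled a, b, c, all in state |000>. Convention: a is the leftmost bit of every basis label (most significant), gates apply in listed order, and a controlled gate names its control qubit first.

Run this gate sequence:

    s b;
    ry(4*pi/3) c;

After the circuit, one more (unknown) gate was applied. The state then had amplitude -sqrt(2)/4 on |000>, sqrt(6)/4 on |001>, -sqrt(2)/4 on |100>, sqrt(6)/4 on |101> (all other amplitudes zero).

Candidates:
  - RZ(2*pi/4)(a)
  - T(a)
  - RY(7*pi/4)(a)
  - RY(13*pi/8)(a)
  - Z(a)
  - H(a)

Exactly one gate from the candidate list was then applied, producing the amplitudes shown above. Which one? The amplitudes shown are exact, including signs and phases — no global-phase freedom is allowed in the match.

The unique candidate consistent with the amplitudes is H(a).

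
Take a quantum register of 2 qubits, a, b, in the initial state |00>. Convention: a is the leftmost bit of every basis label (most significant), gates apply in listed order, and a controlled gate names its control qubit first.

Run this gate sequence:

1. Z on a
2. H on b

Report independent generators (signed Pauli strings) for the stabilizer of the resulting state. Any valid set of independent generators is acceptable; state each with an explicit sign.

The stabilizer group can be generated by +IX, +ZI, among other valid generating sets.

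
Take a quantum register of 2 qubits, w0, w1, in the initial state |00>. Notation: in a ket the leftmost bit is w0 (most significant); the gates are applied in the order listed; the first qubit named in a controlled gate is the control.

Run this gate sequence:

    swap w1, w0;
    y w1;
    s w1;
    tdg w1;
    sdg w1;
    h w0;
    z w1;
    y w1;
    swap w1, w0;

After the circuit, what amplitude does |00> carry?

The final state's coefficient on |00> equals sqrt(2)*exp(3*I*pi/4)/2.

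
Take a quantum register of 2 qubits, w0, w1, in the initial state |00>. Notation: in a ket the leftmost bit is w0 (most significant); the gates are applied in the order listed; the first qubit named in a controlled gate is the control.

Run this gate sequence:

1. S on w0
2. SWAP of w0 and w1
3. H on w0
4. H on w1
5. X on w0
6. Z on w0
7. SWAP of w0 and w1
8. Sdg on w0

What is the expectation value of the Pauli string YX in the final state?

The observable YX averages to 1.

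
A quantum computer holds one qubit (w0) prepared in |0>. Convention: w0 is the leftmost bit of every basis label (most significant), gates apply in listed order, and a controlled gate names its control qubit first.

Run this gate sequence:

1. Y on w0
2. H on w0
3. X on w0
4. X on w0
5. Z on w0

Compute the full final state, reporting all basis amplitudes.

The final amplitudes are sqrt(2)*I/2 on |0>, sqrt(2)*I/2 on |1>.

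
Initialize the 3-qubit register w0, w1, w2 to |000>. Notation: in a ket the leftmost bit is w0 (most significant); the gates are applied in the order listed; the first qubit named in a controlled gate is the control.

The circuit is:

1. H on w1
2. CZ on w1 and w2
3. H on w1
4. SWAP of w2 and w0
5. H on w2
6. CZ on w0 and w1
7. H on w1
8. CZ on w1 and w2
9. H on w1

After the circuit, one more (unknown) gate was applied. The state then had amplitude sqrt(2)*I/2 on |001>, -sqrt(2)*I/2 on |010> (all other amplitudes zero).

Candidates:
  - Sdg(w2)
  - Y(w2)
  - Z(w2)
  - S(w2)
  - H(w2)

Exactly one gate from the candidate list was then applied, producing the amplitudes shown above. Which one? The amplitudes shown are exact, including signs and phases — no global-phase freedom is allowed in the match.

It was Y(w2) that produced the state shown.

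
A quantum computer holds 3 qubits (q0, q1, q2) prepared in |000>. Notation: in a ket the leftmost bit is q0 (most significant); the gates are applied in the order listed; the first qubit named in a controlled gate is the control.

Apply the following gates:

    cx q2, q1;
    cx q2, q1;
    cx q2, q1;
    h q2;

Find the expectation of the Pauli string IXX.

The observable IXX averages to 0. Key observation: the block from step 1 through step 2 cancels to the identity and can be dropped.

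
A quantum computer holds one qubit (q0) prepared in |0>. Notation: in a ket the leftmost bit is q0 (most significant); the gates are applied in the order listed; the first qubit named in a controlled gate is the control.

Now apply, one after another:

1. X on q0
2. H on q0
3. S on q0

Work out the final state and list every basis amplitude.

The resulting statevector has amplitude sqrt(2)/2 on |0>, -sqrt(2)*I/2 on |1>.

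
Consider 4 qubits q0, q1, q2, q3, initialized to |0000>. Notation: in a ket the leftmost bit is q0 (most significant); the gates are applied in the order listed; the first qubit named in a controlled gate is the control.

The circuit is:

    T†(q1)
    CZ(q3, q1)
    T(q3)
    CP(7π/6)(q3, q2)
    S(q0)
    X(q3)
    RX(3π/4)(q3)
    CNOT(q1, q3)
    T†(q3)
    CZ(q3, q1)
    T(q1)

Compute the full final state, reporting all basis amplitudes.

The resulting statevector has amplitude -I*sqrt(sqrt(2) + 2)/2 on |0000>, -sqrt(2 - sqrt(2))*exp(3*I*pi/4)/2 on |0001>, and 0 on every other basis state.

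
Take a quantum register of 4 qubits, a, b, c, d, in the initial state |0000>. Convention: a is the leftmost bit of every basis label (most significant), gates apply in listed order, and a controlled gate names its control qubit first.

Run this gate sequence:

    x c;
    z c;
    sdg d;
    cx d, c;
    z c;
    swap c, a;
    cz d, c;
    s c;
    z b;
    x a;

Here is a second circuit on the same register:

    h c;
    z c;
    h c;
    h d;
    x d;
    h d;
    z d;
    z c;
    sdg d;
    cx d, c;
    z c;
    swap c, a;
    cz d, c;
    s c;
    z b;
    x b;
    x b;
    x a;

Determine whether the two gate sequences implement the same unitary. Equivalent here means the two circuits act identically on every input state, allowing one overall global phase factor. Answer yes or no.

Yes: on every input state the two circuits agree up to one overall phase factor.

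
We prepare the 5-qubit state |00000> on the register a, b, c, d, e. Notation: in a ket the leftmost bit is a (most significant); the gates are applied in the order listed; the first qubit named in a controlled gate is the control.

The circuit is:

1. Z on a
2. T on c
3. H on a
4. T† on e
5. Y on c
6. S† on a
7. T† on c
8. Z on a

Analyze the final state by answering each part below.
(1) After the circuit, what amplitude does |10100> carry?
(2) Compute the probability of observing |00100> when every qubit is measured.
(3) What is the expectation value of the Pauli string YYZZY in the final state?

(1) The final state's coefficient on |10100> equals sqrt(2)*exp(3*I*pi/4)/2.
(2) A full measurement returns |00100> with probability 1/2.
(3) The expectation value of YYZZY is 0.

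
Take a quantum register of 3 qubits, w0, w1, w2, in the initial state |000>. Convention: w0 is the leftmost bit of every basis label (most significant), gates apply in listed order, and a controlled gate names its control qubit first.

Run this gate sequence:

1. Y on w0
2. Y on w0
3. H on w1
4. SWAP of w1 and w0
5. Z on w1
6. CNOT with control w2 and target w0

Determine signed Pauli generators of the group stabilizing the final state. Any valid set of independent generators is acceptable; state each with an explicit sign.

The final state is stabilized by the group generated by +XII, +IZI, +IIZ; other independent generating sets are equally valid.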